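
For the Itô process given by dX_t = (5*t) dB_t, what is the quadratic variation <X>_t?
<X>_t = 25*t^3/3

For an Itô process dX_t = a(t) dt + b(t) dB_t, the quadratic variation is <X>_t = int_0^t b(s)^2 ds (the drift term does not contribute). Here b(s) = 5*s, so
  b(s)^2 = 25*s^2.
Integrating from 0 to t:
  <X>_t = int_0^t (25*s^2) ds = 25*t^3/3.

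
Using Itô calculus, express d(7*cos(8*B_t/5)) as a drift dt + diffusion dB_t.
d(7*cos(8*B_t/5)) = (-224*cos(8*B_t/5)/25) dt + (-56*sin(8*B_t/5)/5) dB_t

Itô's formula for f(B_t) gives d f(B_t) = f'(B_t) dB_t + (1/2) f''(B_t) dt. Compute derivatives of f(x) = 7*cos(8*x/5):
  f'(x)  = -56*sin(8*x/5)/5
  f''(x) = -448*cos(8*x/5)/25
Substitute x = B_t and multiply the f'' term by 1/2:
  drift     = (1/2) * (-448*cos(8*x/5)/25) evaluated at B_t = -224*cos(8*B_t/5)/25
  diffusion = (-56*sin(8*x/5)/5) evaluated at B_t = -56*sin(8*B_t/5)/5
Therefore d(7*cos(8*B_t/5)) = (-224*cos(8*B_t/5)/25) dt + (-56*sin(8*B_t/5)/5) dB_t.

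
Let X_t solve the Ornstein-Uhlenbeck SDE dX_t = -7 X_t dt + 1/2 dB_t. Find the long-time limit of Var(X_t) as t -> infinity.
lim Var(X_t) = 1/56

The OU SDE dX = -theta X dt + sigma dB admits the integrating factor exp(theta t): d(exp(theta t) X_t) = sigma exp(theta t) dB_t. Integrating from 0 to t gives X_t = x_0 * exp(-theta t) + sigma * int_0^t exp(-theta (t-s)) dB_s for any initial x_0. The Itô integral has variance (by the Itô isometry) sigma^2 * int_0^t exp(-2 theta (t - s)) ds = sigma^2 * (1 - exp(-2 theta t)) / (2 theta), independent of x_0.
With theta = 7, sigma = 1/2:
  Var(X_t) = (1/2)^2 * (1 - exp(-2*7 t)) / (2 * 7) = 1/56 - exp(-14*t)/56.
As t -> infinity, exp(-2*7 t) -> 0, so the stationary variance is sigma^2 / (2 theta) = 1/56.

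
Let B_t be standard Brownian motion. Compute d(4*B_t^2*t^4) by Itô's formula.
d(4*B_t^2*t^4) = (4*t^3*(4*B_t^2 + t)) dt + (8*B_t*t^4) dB_t

Itô's formula for f(t, x): d f(t, B_t) = (f_t + (1/2) f_xx) dt + f_x dB_t. Compute partials of f(t, x) = 4*t^4*x^2:
  f_t(t,x)  = 16*t^3*x^2
  f_x(t,x)  = 8*t^4*x
  f_xx(t,x) = 8*t^4
Assemble drift = f_t + (1/2) f_xx = 4*t^3*(t + 4*x^2) and diffusion = f_x = 8*t^4*x. Substituting x = B_t:
  d(4*B_t^2*t^4) = (4*t^3*(4*B_t^2 + t)) dt + (8*B_t*t^4) dB_t.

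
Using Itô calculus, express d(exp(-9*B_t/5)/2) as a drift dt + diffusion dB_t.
d(exp(-9*B_t/5)/2) = (81*exp(-9*B_t/5)/100) dt + (-9*exp(-9*B_t/5)/10) dB_t

Itô's formula for f(B_t) gives d f(B_t) = f'(B_t) dB_t + (1/2) f''(B_t) dt. Compute derivatives of f(x) = exp(-9*x/5)/2:
  f'(x)  = -9*exp(-9*x/5)/10
  f''(x) = 81*exp(-9*x/5)/50
Substitute x = B_t and multiply the f'' term by 1/2:
  drift     = (1/2) * (81*exp(-9*x/5)/50) evaluated at B_t = 81*exp(-9*B_t/5)/100
  diffusion = (-9*exp(-9*x/5)/10) evaluated at B_t = -9*exp(-9*B_t/5)/10
Therefore d(exp(-9*B_t/5)/2) = (81*exp(-9*B_t/5)/100) dt + (-9*exp(-9*B_t/5)/10) dB_t.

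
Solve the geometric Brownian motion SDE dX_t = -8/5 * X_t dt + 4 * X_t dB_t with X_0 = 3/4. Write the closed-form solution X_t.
X_t = 3/4 * exp((-48/5) * t + (4) * B_t)

For GBM dX = mu X dt + sigma X dB with X_0 = x_0, apply Itô to Y = log X: dY = (mu - sigma^2/2) dt + sigma dB, so Y_t = log(x_0) + (mu - sigma^2/2) t + sigma B_t and hence X_t = x_0 * exp((mu - sigma^2/2) t + sigma B_t).
With mu = -8/5, sigma = 4, x_0 = 3/4, this gives:
  X_t = 3/4 * exp((-48/5) * t + (4) * B_t).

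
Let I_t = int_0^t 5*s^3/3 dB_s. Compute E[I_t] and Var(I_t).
E[I_t] = 0; Var(I_t) = 25*t^7/63

The Itô integral of a deterministic integrand f(s) has mean 0 because each increment f(s) * (B_{s+ds} - B_s) has mean 0. By the Itô isometry:
  Var( int_0^t f(s) dB_s ) = E[ (int_0^t f(s) dB_s)^2 ] = int_0^t f(s)^2 ds.
Here f(s) = 5*s^3/3, so f(s)^2 = 25*s^6/9. Integrate:
  int_0^t (25*s^6/9) ds = 25*t^7/63.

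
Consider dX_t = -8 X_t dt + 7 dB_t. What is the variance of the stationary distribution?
lim Var(X_t) = 49/16

The OU SDE dX = -theta X dt + sigma dB admits the integrating factor exp(theta t): d(exp(theta t) X_t) = sigma exp(theta t) dB_t. Integrating from 0 to t gives X_t = x_0 * exp(-theta t) + sigma * int_0^t exp(-theta (t-s)) dB_s for any initial x_0. The Itô integral has variance (by the Itô isometry) sigma^2 * int_0^t exp(-2 theta (t - s)) ds = sigma^2 * (1 - exp(-2 theta t)) / (2 theta), independent of x_0.
With theta = 8, sigma = 7:
  Var(X_t) = (7)^2 * (1 - exp(-2*8 t)) / (2 * 8) = 49/16 - 49*exp(-16*t)/16.
As t -> infinity, exp(-2*8 t) -> 0, so the stationary variance is sigma^2 / (2 theta) = 49/16.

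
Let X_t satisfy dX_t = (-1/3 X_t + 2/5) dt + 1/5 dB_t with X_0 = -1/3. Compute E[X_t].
E[X_t] = 6/5 - 23*exp(-t/3)/15

Taking expectations and using E[dB_t] = 0, the mean m(t) = E[X_t] satisfies the ODE m'(t) = a m(t) + b with m(0) = x_0. With a = -1/3, b = 2/5, x_0 = -1/3, the solution is
  m(t) = x_0 * exp(a t) + (b/a) * (exp(a t) - 1)
       = (-1/3) * exp((-1/3) t) + ((2/5)/(-1/3)) * (exp((-1/3) t) - 1)
       = 6/5 - 23*exp(-t/3)/15.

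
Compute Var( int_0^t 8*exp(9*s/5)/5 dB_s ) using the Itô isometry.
Var = 32*exp(18*t/5)/45 - 32/45

The Itô integral of a deterministic integrand f(s) has mean 0 because each increment f(s) * (B_{s+ds} - B_s) has mean 0. By the Itô isometry:
  Var( int_0^t f(s) dB_s ) = E[ (int_0^t f(s) dB_s)^2 ] = int_0^t f(s)^2 ds.
Here f(s) = 8*exp(9*s/5)/5, so f(s)^2 = 64*exp(18*s/5)/25. Integrate:
  int_0^t (64*exp(18*s/5)/25) ds = 32*exp(18*t/5)/45 - 32/45.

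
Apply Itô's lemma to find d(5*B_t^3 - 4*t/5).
d(5*B_t^3 - 4*t/5) = (15*B_t - 4/5) dt + (15*B_t^2) dB_t

Itô's formula for f(t, x): d f(t, B_t) = (f_t + (1/2) f_xx) dt + f_x dB_t. Compute partials of f(t, x) = -4*t/5 + 5*x^3:
  f_t(t,x)  = -4/5
  f_x(t,x)  = 15*x^2
  f_xx(t,x) = 30*x
Assemble drift = f_t + (1/2) f_xx = 15*x - 4/5 and diffusion = f_x = 15*x^2. Substituting x = B_t:
  d(5*B_t^3 - 4*t/5) = (15*B_t - 4/5) dt + (15*B_t^2) dB_t.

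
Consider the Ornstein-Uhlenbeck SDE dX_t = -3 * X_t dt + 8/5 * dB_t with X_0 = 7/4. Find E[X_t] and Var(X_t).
E[X_t] = 7*exp(-3*t)/4; Var(X_t) = 32/75 - 32*exp(-6*t)/75

The OU SDE dX = -theta X dt + sigma dB admits the integrating factor exp(theta t): d(exp(theta t) X_t) = sigma exp(theta t) dB_t. Integrating from 0 to t:
  X_t = x_0 * exp(-theta t) + sigma * int_0^t exp(-theta (t-s)) dB_s.
The Itô integral has mean 0 and (by the Itô isometry) variance sigma^2 * int_0^t exp(-2 theta (t - s)) ds = sigma^2 * (1 - exp(-2 theta t)) / (2 theta).
With theta = 3, sigma = 8/5, x_0 = 7/4:
  E[X_t] = 7/4 * exp(-3 t) = 7*exp(-3*t)/4
  Var(X_t) = (8/5)^2 * (1 - exp(-2*3 t)) / (2 * 3) = 32/75 - 32*exp(-6*t)/75.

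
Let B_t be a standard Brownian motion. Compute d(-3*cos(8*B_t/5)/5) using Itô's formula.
d(-3*cos(8*B_t/5)/5) = (96*cos(8*B_t/5)/125) dt + (24*sin(8*B_t/5)/25) dB_t

Itô's formula for f(B_t) gives d f(B_t) = f'(B_t) dB_t + (1/2) f''(B_t) dt. Compute derivatives of f(x) = -3*cos(8*x/5)/5:
  f'(x)  = 24*sin(8*x/5)/25
  f''(x) = 192*cos(8*x/5)/125
Substitute x = B_t and multiply the f'' term by 1/2:
  drift     = (1/2) * (192*cos(8*x/5)/125) evaluated at B_t = 96*cos(8*B_t/5)/125
  diffusion = (24*sin(8*x/5)/25) evaluated at B_t = 24*sin(8*B_t/5)/25
Therefore d(-3*cos(8*B_t/5)/5) = (96*cos(8*B_t/5)/125) dt + (24*sin(8*B_t/5)/25) dB_t.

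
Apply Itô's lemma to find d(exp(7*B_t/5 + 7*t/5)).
d(exp(7*B_t/5 + 7*t/5)) = (119*exp(7*B_t/5 + 7*t/5)/50) dt + (7*exp(7*B_t/5 + 7*t/5)/5) dB_t

Itô's formula for f(t, x): d f(t, B_t) = (f_t + (1/2) f_xx) dt + f_x dB_t. Compute partials of f(t, x) = exp(7*t/5 + 7*x/5):
  f_t(t,x)  = 7*exp(7*t/5 + 7*x/5)/5
  f_x(t,x)  = 7*exp(7*t/5 + 7*x/5)/5
  f_xx(t,x) = 49*exp(7*t/5 + 7*x/5)/25
Assemble drift = f_t + (1/2) f_xx = 119*exp(7*t/5 + 7*x/5)/50 and diffusion = f_x = 7*exp(7*t/5 + 7*x/5)/5. Substituting x = B_t:
  d(exp(7*B_t/5 + 7*t/5)) = (119*exp(7*B_t/5 + 7*t/5)/50) dt + (7*exp(7*B_t/5 + 7*t/5)/5) dB_t.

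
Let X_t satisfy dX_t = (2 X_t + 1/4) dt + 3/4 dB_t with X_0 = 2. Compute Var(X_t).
Var(X_t) = 9*exp(4*t)/64 - 9/64

The variance V(t) = Var(X_t) satisfies V'(t) = 2 a V(t) + c^2 with V(0) = 0 (drift coefficient is linear in X, diffusion is constant). With a = 2, c = 3/4, the solution is
  V(t) = (c^2 / (2 a)) * (exp(2 a t) - 1)
       = ((3/4)^2 / (2*2)) * (exp(4 t) - 1)
       = 9*exp(4*t)/64 - 9/64.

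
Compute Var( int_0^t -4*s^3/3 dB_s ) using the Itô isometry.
Var = 16*t^7/63

The Itô integral of a deterministic integrand f(s) has mean 0 because each increment f(s) * (B_{s+ds} - B_s) has mean 0. By the Itô isometry:
  Var( int_0^t f(s) dB_s ) = E[ (int_0^t f(s) dB_s)^2 ] = int_0^t f(s)^2 ds.
Here f(s) = -4*s^3/3, so f(s)^2 = 16*s^6/9. Integrate:
  int_0^t (16*s^6/9) ds = 16*t^7/63.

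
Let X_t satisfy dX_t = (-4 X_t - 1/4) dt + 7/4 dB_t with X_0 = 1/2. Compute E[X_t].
E[X_t] = -1/16 + 9*exp(-4*t)/16

Taking expectations and using E[dB_t] = 0, the mean m(t) = E[X_t] satisfies the ODE m'(t) = a m(t) + b with m(0) = x_0. With a = -4, b = -1/4, x_0 = 1/2, the solution is
  m(t) = x_0 * exp(a t) + (b/a) * (exp(a t) - 1)
       = (1/2) * exp((-4) t) + ((-1/4)/(-4)) * (exp((-4) t) - 1)
       = -1/16 + 9*exp(-4*t)/16.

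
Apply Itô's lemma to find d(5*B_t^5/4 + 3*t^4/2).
d(5*B_t^5/4 + 3*t^4/2) = (25*B_t^3/2 + 6*t^3) dt + (25*B_t^4/4) dB_t

Itô's formula for f(t, x): d f(t, B_t) = (f_t + (1/2) f_xx) dt + f_x dB_t. Compute partials of f(t, x) = 3*t^4/2 + 5*x^5/4:
  f_t(t,x)  = 6*t^3
  f_x(t,x)  = 25*x^4/4
  f_xx(t,x) = 25*x^3
Assemble drift = f_t + (1/2) f_xx = 6*t^3 + 25*x^3/2 and diffusion = f_x = 25*x^4/4. Substituting x = B_t:
  d(5*B_t^5/4 + 3*t^4/2) = (25*B_t^3/2 + 6*t^3) dt + (25*B_t^4/4) dB_t.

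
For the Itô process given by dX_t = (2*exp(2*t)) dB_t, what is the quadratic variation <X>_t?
<X>_t = exp(4*t) - 1

For an Itô process dX_t = a(t) dt + b(t) dB_t, the quadratic variation is <X>_t = int_0^t b(s)^2 ds (the drift term does not contribute). Here b(s) = 2*exp(2*s), so
  b(s)^2 = 4*exp(4*s).
Integrating from 0 to t:
  <X>_t = int_0^t (4*exp(4*s)) ds = exp(4*t) - 1.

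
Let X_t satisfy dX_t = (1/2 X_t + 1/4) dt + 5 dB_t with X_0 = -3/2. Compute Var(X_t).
Var(X_t) = 25*exp(t) - 25

The variance V(t) = Var(X_t) satisfies V'(t) = 2 a V(t) + c^2 with V(0) = 0 (drift coefficient is linear in X, diffusion is constant). With a = 1/2, c = 5, the solution is
  V(t) = (c^2 / (2 a)) * (exp(2 a t) - 1)
       = (5^2 / (2*(1/2))) * (exp(1 t) - 1)
       = 25*exp(t) - 25.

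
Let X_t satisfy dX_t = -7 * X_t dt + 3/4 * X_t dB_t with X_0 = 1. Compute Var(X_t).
Var(X_t) = (exp(9*t/16) - 1)*exp(-14*t)

For GBM dX = mu X dt + sigma X dB with X_0 = x_0, apply Itô to Y = log X: dY = (mu - sigma^2/2) dt + sigma dB, so Y_t = log(x_0) + (mu - sigma^2/2) t + sigma B_t and hence X_t = x_0 * exp((mu - sigma^2/2) t + sigma B_t).
With mu = -7, sigma = 3/4, x_0 = 1, this gives:
  X_t = 1 * exp((-233/32) * t + (3/4) * B_t).
Since sigma*B_t ~ Normal(0, sigma^2 t), E[exp(sigma*B_t)] = exp(sigma^2 t / 2); so E[X_t] = x_0 * exp((mu - sigma^2/2) t) * exp(sigma^2 t / 2) = x_0 * exp(mu t) = exp(-7*t).
Var(X_t) = E[X_t^2] - (E[X_t])^2 = x_0^2 * exp(2 mu t) * (exp(sigma^2 t) - 1) = (exp(9*t/16) - 1)*exp(-14*t).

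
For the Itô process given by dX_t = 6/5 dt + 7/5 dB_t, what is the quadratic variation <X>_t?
<X>_t = 49*t/25

For an Itô process dX_t = a(t) dt + b(t) dB_t, the quadratic variation is <X>_t = int_0^t b(s)^2 ds (the drift term does not contribute). Here b(s) = 7/5, so
  b(s)^2 = 49/25.
Integrating from 0 to t:
  <X>_t = int_0^t (49/25) ds = 49*t/25.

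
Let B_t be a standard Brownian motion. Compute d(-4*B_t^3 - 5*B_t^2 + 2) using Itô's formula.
d(-4*B_t^3 - 5*B_t^2 + 2) = (-12*B_t - 5) dt + (2*B_t*(-6*B_t - 5)) dB_t

Itô's formula for f(B_t) gives d f(B_t) = f'(B_t) dB_t + (1/2) f''(B_t) dt. Compute derivatives of f(x) = -4*x^3 - 5*x^2 + 2:
  f'(x)  = 2*x*(-6*x - 5)
  f''(x) = -24*x - 10
Substitute x = B_t and multiply the f'' term by 1/2:
  drift     = (1/2) * (-24*x - 10) evaluated at B_t = -12*B_t - 5
  diffusion = (2*x*(-6*x - 5)) evaluated at B_t = 2*B_t*(-6*B_t - 5)
Therefore d(-4*B_t^3 - 5*B_t^2 + 2) = (-12*B_t - 5) dt + (2*B_t*(-6*B_t - 5)) dB_t.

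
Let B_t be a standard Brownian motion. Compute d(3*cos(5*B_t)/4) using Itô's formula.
d(3*cos(5*B_t)/4) = (-75*cos(5*B_t)/8) dt + (-15*sin(5*B_t)/4) dB_t

Itô's formula for f(B_t) gives d f(B_t) = f'(B_t) dB_t + (1/2) f''(B_t) dt. Compute derivatives of f(x) = 3*cos(5*x)/4:
  f'(x)  = -15*sin(5*x)/4
  f''(x) = -75*cos(5*x)/4
Substitute x = B_t and multiply the f'' term by 1/2:
  drift     = (1/2) * (-75*cos(5*x)/4) evaluated at B_t = -75*cos(5*B_t)/8
  diffusion = (-15*sin(5*x)/4) evaluated at B_t = -15*sin(5*B_t)/4
Therefore d(3*cos(5*B_t)/4) = (-75*cos(5*B_t)/8) dt + (-15*sin(5*B_t)/4) dB_t.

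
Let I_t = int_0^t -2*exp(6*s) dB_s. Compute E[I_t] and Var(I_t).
E[I_t] = 0; Var(I_t) = exp(12*t)/3 - 1/3

The Itô integral of a deterministic integrand f(s) has mean 0 because each increment f(s) * (B_{s+ds} - B_s) has mean 0. By the Itô isometry:
  Var( int_0^t f(s) dB_s ) = E[ (int_0^t f(s) dB_s)^2 ] = int_0^t f(s)^2 ds.
Here f(s) = -2*exp(6*s), so f(s)^2 = 4*exp(12*s). Integrate:
  int_0^t (4*exp(12*s)) ds = exp(12*t)/3 - 1/3.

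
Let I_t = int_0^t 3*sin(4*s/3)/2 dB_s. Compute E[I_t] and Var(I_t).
E[I_t] = 0; Var(I_t) = 9*t/8 - 27*sin(4*t/3)*cos(4*t/3)/32

The Itô integral of a deterministic integrand f(s) has mean 0 because each increment f(s) * (B_{s+ds} - B_s) has mean 0. By the Itô isometry:
  Var( int_0^t f(s) dB_s ) = E[ (int_0^t f(s) dB_s)^2 ] = int_0^t f(s)^2 ds.
Here f(s) = 3*sin(4*s/3)/2, so f(s)^2 = 9*sin(4*s/3)^2/4. Integrate:
  int_0^t (9*sin(4*s/3)^2/4) ds = 9*t/8 - 27*sin(4*t/3)*cos(4*t/3)/32.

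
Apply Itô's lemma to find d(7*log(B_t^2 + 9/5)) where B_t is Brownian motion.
d(7*log(B_t^2 + 9/5)) = (35*(9 - 5*B_t^2)/(5*B_t^2 + 9)^2) dt + (70*B_t/(5*B_t^2 + 9)) dB_t

Itô's formula for f(B_t) gives d f(B_t) = f'(B_t) dB_t + (1/2) f''(B_t) dt. Compute derivatives of f(x) = 7*log(x^2 + 9/5):
  f'(x)  = 70*x/(5*x^2 + 9)
  f''(x) = 70*(9 - 5*x^2)/(5*x^2 + 9)^2
Substitute x = B_t and multiply the f'' term by 1/2:
  drift     = (1/2) * (70*(9 - 5*x^2)/(5*x^2 + 9)^2) evaluated at B_t = 35*(9 - 5*B_t^2)/(5*B_t^2 + 9)^2
  diffusion = (70*x/(5*x^2 + 9)) evaluated at B_t = 70*B_t/(5*B_t^2 + 9)
Therefore d(7*log(B_t^2 + 9/5)) = (35*(9 - 5*B_t^2)/(5*B_t^2 + 9)^2) dt + (70*B_t/(5*B_t^2 + 9)) dB_t.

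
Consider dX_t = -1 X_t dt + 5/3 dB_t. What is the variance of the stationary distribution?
lim Var(X_t) = 25/18

The OU SDE dX = -theta X dt + sigma dB admits the integrating factor exp(theta t): d(exp(theta t) X_t) = sigma exp(theta t) dB_t. Integrating from 0 to t gives X_t = x_0 * exp(-theta t) + sigma * int_0^t exp(-theta (t-s)) dB_s for any initial x_0. The Itô integral has variance (by the Itô isometry) sigma^2 * int_0^t exp(-2 theta (t - s)) ds = sigma^2 * (1 - exp(-2 theta t)) / (2 theta), independent of x_0.
With theta = 1, sigma = 5/3:
  Var(X_t) = (5/3)^2 * (1 - exp(-2*1 t)) / (2 * 1) = 25/18 - 25*exp(-2*t)/18.
As t -> infinity, exp(-2*1 t) -> 0, so the stationary variance is sigma^2 / (2 theta) = 25/18.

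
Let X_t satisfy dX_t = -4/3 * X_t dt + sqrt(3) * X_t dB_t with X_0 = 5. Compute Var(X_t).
Var(X_t) = (25*exp(3*t) - 25)*exp(-8*t/3)

For GBM dX = mu X dt + sigma X dB with X_0 = x_0, apply Itô to Y = log X: dY = (mu - sigma^2/2) dt + sigma dB, so Y_t = log(x_0) + (mu - sigma^2/2) t + sigma B_t and hence X_t = x_0 * exp((mu - sigma^2/2) t + sigma B_t).
With mu = -4/3, sigma = sqrt(3), x_0 = 5, this gives:
  X_t = 5 * exp((-17/6) * t + (sqrt(3)) * B_t).
Since sigma*B_t ~ Normal(0, sigma^2 t), E[exp(sigma*B_t)] = exp(sigma^2 t / 2); so E[X_t] = x_0 * exp((mu - sigma^2/2) t) * exp(sigma^2 t / 2) = x_0 * exp(mu t) = 5*exp(-4*t/3).
Var(X_t) = E[X_t^2] - (E[X_t])^2 = x_0^2 * exp(2 mu t) * (exp(sigma^2 t) - 1) = (25*exp(3*t) - 25)*exp(-8*t/3).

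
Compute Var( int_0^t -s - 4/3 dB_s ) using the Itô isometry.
Var = t*(3*t^2 + 12*t + 16)/9

The Itô integral of a deterministic integrand f(s) has mean 0 because each increment f(s) * (B_{s+ds} - B_s) has mean 0. By the Itô isometry:
  Var( int_0^t f(s) dB_s ) = E[ (int_0^t f(s) dB_s)^2 ] = int_0^t f(s)^2 ds.
Here f(s) = -s - 4/3, so f(s)^2 = (3*s + 4)^2/9. Integrate:
  int_0^t ((3*s + 4)^2/9) ds = t*(3*t^2 + 12*t + 16)/9.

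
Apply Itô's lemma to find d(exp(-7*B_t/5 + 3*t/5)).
d(exp(-7*B_t/5 + 3*t/5)) = (79*exp(-7*B_t/5 + 3*t/5)/50) dt + (-7*exp(-7*B_t/5 + 3*t/5)/5) dB_t

Itô's formula for f(t, x): d f(t, B_t) = (f_t + (1/2) f_xx) dt + f_x dB_t. Compute partials of f(t, x) = exp(3*t/5 - 7*x/5):
  f_t(t,x)  = 3*exp(3*t/5 - 7*x/5)/5
  f_x(t,x)  = -7*exp(3*t/5 - 7*x/5)/5
  f_xx(t,x) = 49*exp(3*t/5 - 7*x/5)/25
Assemble drift = f_t + (1/2) f_xx = 79*exp(3*t/5 - 7*x/5)/50 and diffusion = f_x = -7*exp(3*t/5 - 7*x/5)/5. Substituting x = B_t:
  d(exp(-7*B_t/5 + 3*t/5)) = (79*exp(-7*B_t/5 + 3*t/5)/50) dt + (-7*exp(-7*B_t/5 + 3*t/5)/5) dB_t.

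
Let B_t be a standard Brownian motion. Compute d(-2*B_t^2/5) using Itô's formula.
d(-2*B_t^2/5) = (-2/5) dt + (-4*B_t/5) dB_t

Itô's formula for f(B_t) gives d f(B_t) = f'(B_t) dB_t + (1/2) f''(B_t) dt. Compute derivatives of f(x) = -2*x^2/5:
  f'(x)  = -4*x/5
  f''(x) = -4/5
Substitute x = B_t and multiply the f'' term by 1/2:
  drift     = (1/2) * (-4/5) evaluated at B_t = -2/5
  diffusion = (-4*x/5) evaluated at B_t = -4*B_t/5
Therefore d(-2*B_t^2/5) = (-2/5) dt + (-4*B_t/5) dB_t.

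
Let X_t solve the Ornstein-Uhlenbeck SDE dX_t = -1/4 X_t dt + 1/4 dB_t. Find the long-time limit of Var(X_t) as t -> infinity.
lim Var(X_t) = 1/8

The OU SDE dX = -theta X dt + sigma dB admits the integrating factor exp(theta t): d(exp(theta t) X_t) = sigma exp(theta t) dB_t. Integrating from 0 to t gives X_t = x_0 * exp(-theta t) + sigma * int_0^t exp(-theta (t-s)) dB_s for any initial x_0. The Itô integral has variance (by the Itô isometry) sigma^2 * int_0^t exp(-2 theta (t - s)) ds = sigma^2 * (1 - exp(-2 theta t)) / (2 theta), independent of x_0.
With theta = 1/4, sigma = 1/4:
  Var(X_t) = (1/4)^2 * (1 - exp(-2*1/4 t)) / (2 * 1/4) = 1/8 - exp(-t/2)/8.
As t -> infinity, exp(-2*1/4 t) -> 0, so the stationary variance is sigma^2 / (2 theta) = 1/8.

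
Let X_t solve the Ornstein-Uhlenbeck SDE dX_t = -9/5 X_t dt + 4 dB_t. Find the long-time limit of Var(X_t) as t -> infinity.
lim Var(X_t) = 40/9

The OU SDE dX = -theta X dt + sigma dB admits the integrating factor exp(theta t): d(exp(theta t) X_t) = sigma exp(theta t) dB_t. Integrating from 0 to t gives X_t = x_0 * exp(-theta t) + sigma * int_0^t exp(-theta (t-s)) dB_s for any initial x_0. The Itô integral has variance (by the Itô isometry) sigma^2 * int_0^t exp(-2 theta (t - s)) ds = sigma^2 * (1 - exp(-2 theta t)) / (2 theta), independent of x_0.
With theta = 9/5, sigma = 4:
  Var(X_t) = (4)^2 * (1 - exp(-2*9/5 t)) / (2 * 9/5) = 40/9 - 40*exp(-18*t/5)/9.
As t -> infinity, exp(-2*9/5 t) -> 0, so the stationary variance is sigma^2 / (2 theta) = 40/9.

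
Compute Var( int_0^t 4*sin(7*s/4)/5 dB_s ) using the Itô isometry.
Var = 8*t/25 - 16*sin(7*t/2)/175

The Itô integral of a deterministic integrand f(s) has mean 0 because each increment f(s) * (B_{s+ds} - B_s) has mean 0. By the Itô isometry:
  Var( int_0^t f(s) dB_s ) = E[ (int_0^t f(s) dB_s)^2 ] = int_0^t f(s)^2 ds.
Here f(s) = 4*sin(7*s/4)/5, so f(s)^2 = 16*sin(7*s/4)^2/25. Integrate:
  int_0^t (16*sin(7*s/4)^2/25) ds = 8*t/25 - 16*sin(7*t/2)/175.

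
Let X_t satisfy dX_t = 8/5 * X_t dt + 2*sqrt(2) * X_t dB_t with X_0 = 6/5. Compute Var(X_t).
Var(X_t) = 36*(exp(8*t) - 1)*exp(16*t/5)/25

For GBM dX = mu X dt + sigma X dB with X_0 = x_0, apply Itô to Y = log X: dY = (mu - sigma^2/2) dt + sigma dB, so Y_t = log(x_0) + (mu - sigma^2/2) t + sigma B_t and hence X_t = x_0 * exp((mu - sigma^2/2) t + sigma B_t).
With mu = 8/5, sigma = 2*sqrt(2), x_0 = 6/5, this gives:
  X_t = 6/5 * exp((-12/5) * t + (2*sqrt(2)) * B_t).
Since sigma*B_t ~ Normal(0, sigma^2 t), E[exp(sigma*B_t)] = exp(sigma^2 t / 2); so E[X_t] = x_0 * exp((mu - sigma^2/2) t) * exp(sigma^2 t / 2) = x_0 * exp(mu t) = 6*exp(8*t/5)/5.
Var(X_t) = E[X_t^2] - (E[X_t])^2 = x_0^2 * exp(2 mu t) * (exp(sigma^2 t) - 1) = 36*(exp(8*t) - 1)*exp(16*t/5)/25.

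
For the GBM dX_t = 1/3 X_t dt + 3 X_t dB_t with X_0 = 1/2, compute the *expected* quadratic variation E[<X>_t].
E[<X>_t] = 27*exp(29*t/3)/116 - 27/116

<X>_t = int_0^t (3 * X_s)^2 ds. Taking expectation inside the integral: E[<X>_t] = 3^2 * int_0^t E[X_s^2] ds. For GBM, E[X_s^2] = x_0^2 * exp((2 mu + sigma^2) s). Integrating:
  E[<X>_t] = 3^2 * (1/2)^2 * (exp((2*(1/3) + 3^2) t) - 1) / (2*(1/3) + 3^2)
           = 3^2 * (1/2)^2 * (exp((29/3) t) - 1) / (29/3) = 27*exp(29*t/3)/116 - 27/116.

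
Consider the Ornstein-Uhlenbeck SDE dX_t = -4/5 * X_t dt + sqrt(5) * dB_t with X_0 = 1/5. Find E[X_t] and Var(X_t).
E[X_t] = exp(-4*t/5)/5; Var(X_t) = 25/8 - 25*exp(-8*t/5)/8

The OU SDE dX = -theta X dt + sigma dB admits the integrating factor exp(theta t): d(exp(theta t) X_t) = sigma exp(theta t) dB_t. Integrating from 0 to t:
  X_t = x_0 * exp(-theta t) + sigma * int_0^t exp(-theta (t-s)) dB_s.
The Itô integral has mean 0 and (by the Itô isometry) variance sigma^2 * int_0^t exp(-2 theta (t - s)) ds = sigma^2 * (1 - exp(-2 theta t)) / (2 theta).
With theta = 4/5, sigma = sqrt(5), x_0 = 1/5:
  E[X_t] = 1/5 * exp(-4/5 t) = exp(-4*t/5)/5
  Var(X_t) = (sqrt(5))^2 * (1 - exp(-2*4/5 t)) / (2 * 4/5) = 25/8 - 25*exp(-8*t/5)/8.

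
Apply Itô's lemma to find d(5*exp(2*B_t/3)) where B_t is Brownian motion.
d(5*exp(2*B_t/3)) = (10*exp(2*B_t/3)/9) dt + (10*exp(2*B_t/3)/3) dB_t

Itô's formula for f(B_t) gives d f(B_t) = f'(B_t) dB_t + (1/2) f''(B_t) dt. Compute derivatives of f(x) = 5*exp(2*x/3):
  f'(x)  = 10*exp(2*x/3)/3
  f''(x) = 20*exp(2*x/3)/9
Substitute x = B_t and multiply the f'' term by 1/2:
  drift     = (1/2) * (20*exp(2*x/3)/9) evaluated at B_t = 10*exp(2*B_t/3)/9
  diffusion = (10*exp(2*x/3)/3) evaluated at B_t = 10*exp(2*B_t/3)/3
Therefore d(5*exp(2*B_t/3)) = (10*exp(2*B_t/3)/9) dt + (10*exp(2*B_t/3)/3) dB_t.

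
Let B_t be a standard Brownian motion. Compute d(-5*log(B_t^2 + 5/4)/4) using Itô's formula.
d(-5*log(B_t^2 + 5/4)/4) = (5*(4*B_t^2 - 5)/(4*B_t^2 + 5)^2) dt + (-10*B_t/(4*B_t^2 + 5)) dB_t

Itô's formula for f(B_t) gives d f(B_t) = f'(B_t) dB_t + (1/2) f''(B_t) dt. Compute derivatives of f(x) = -5*log(x^2 + 5/4)/4:
  f'(x)  = -10*x/(4*x^2 + 5)
  f''(x) = 10*(4*x^2 - 5)/(4*x^2 + 5)^2
Substitute x = B_t and multiply the f'' term by 1/2:
  drift     = (1/2) * (10*(4*x^2 - 5)/(4*x^2 + 5)^2) evaluated at B_t = 5*(4*B_t^2 - 5)/(4*B_t^2 + 5)^2
  diffusion = (-10*x/(4*x^2 + 5)) evaluated at B_t = -10*B_t/(4*B_t^2 + 5)
Therefore d(-5*log(B_t^2 + 5/4)/4) = (5*(4*B_t^2 - 5)/(4*B_t^2 + 5)^2) dt + (-10*B_t/(4*B_t^2 + 5)) dB_t.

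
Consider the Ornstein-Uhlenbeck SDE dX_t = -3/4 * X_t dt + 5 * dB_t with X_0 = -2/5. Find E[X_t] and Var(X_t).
E[X_t] = -2*exp(-3*t/4)/5; Var(X_t) = 50/3 - 50*exp(-3*t/2)/3

The OU SDE dX = -theta X dt + sigma dB admits the integrating factor exp(theta t): d(exp(theta t) X_t) = sigma exp(theta t) dB_t. Integrating from 0 to t:
  X_t = x_0 * exp(-theta t) + sigma * int_0^t exp(-theta (t-s)) dB_s.
The Itô integral has mean 0 and (by the Itô isometry) variance sigma^2 * int_0^t exp(-2 theta (t - s)) ds = sigma^2 * (1 - exp(-2 theta t)) / (2 theta).
With theta = 3/4, sigma = 5, x_0 = -2/5:
  E[X_t] = -2/5 * exp(-3/4 t) = -2*exp(-3*t/4)/5
  Var(X_t) = (5)^2 * (1 - exp(-2*3/4 t)) / (2 * 3/4) = 50/3 - 50*exp(-3*t/2)/3.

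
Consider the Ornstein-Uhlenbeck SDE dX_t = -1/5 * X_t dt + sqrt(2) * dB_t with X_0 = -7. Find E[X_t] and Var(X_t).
E[X_t] = -7*exp(-t/5); Var(X_t) = 5 - 5*exp(-2*t/5)

The OU SDE dX = -theta X dt + sigma dB admits the integrating factor exp(theta t): d(exp(theta t) X_t) = sigma exp(theta t) dB_t. Integrating from 0 to t:
  X_t = x_0 * exp(-theta t) + sigma * int_0^t exp(-theta (t-s)) dB_s.
The Itô integral has mean 0 and (by the Itô isometry) variance sigma^2 * int_0^t exp(-2 theta (t - s)) ds = sigma^2 * (1 - exp(-2 theta t)) / (2 theta).
With theta = 1/5, sigma = sqrt(2), x_0 = -7:
  E[X_t] = -7 * exp(-1/5 t) = -7*exp(-t/5)
  Var(X_t) = (sqrt(2))^2 * (1 - exp(-2*1/5 t)) / (2 * 1/5) = 5 - 5*exp(-2*t/5).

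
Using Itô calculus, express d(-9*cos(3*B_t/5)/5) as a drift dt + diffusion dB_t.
d(-9*cos(3*B_t/5)/5) = (81*cos(3*B_t/5)/250) dt + (27*sin(3*B_t/5)/25) dB_t

Itô's formula for f(B_t) gives d f(B_t) = f'(B_t) dB_t + (1/2) f''(B_t) dt. Compute derivatives of f(x) = -9*cos(3*x/5)/5:
  f'(x)  = 27*sin(3*x/5)/25
  f''(x) = 81*cos(3*x/5)/125
Substitute x = B_t and multiply the f'' term by 1/2:
  drift     = (1/2) * (81*cos(3*x/5)/125) evaluated at B_t = 81*cos(3*B_t/5)/250
  diffusion = (27*sin(3*x/5)/25) evaluated at B_t = 27*sin(3*B_t/5)/25
Therefore d(-9*cos(3*B_t/5)/5) = (81*cos(3*B_t/5)/250) dt + (27*sin(3*B_t/5)/25) dB_t.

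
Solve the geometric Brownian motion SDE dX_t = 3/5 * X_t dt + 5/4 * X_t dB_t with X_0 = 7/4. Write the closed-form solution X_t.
X_t = 7/4 * exp((-29/160) * t + (5/4) * B_t)

For GBM dX = mu X dt + sigma X dB with X_0 = x_0, apply Itô to Y = log X: dY = (mu - sigma^2/2) dt + sigma dB, so Y_t = log(x_0) + (mu - sigma^2/2) t + sigma B_t and hence X_t = x_0 * exp((mu - sigma^2/2) t + sigma B_t).
With mu = 3/5, sigma = 5/4, x_0 = 7/4, this gives:
  X_t = 7/4 * exp((-29/160) * t + (5/4) * B_t).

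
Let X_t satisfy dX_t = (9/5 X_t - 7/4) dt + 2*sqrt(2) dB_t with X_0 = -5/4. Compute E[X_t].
E[X_t] = 35/36 - 20*exp(9*t/5)/9

Taking expectations and using E[dB_t] = 0, the mean m(t) = E[X_t] satisfies the ODE m'(t) = a m(t) + b with m(0) = x_0. With a = 9/5, b = -7/4, x_0 = -5/4, the solution is
  m(t) = x_0 * exp(a t) + (b/a) * (exp(a t) - 1)
       = (-5/4) * exp((9/5) t) + ((-7/4)/(9/5)) * (exp((9/5) t) - 1)
       = 35/36 - 20*exp(9*t/5)/9.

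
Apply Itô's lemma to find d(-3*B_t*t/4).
d(-3*B_t*t/4) = (-3*B_t/4) dt + (-3*t/4) dB_t

Itô's formula for f(t, x): d f(t, B_t) = (f_t + (1/2) f_xx) dt + f_x dB_t. Compute partials of f(t, x) = -3*t*x/4:
  f_t(t,x)  = -3*x/4
  f_x(t,x)  = -3*t/4
  f_xx(t,x) = 0
Assemble drift = f_t + (1/2) f_xx = -3*x/4 and diffusion = f_x = -3*t/4. Substituting x = B_t:
  d(-3*B_t*t/4) = (-3*B_t/4) dt + (-3*t/4) dB_t.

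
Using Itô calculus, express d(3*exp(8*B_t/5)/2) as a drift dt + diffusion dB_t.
d(3*exp(8*B_t/5)/2) = (48*exp(8*B_t/5)/25) dt + (12*exp(8*B_t/5)/5) dB_t

Itô's formula for f(B_t) gives d f(B_t) = f'(B_t) dB_t + (1/2) f''(B_t) dt. Compute derivatives of f(x) = 3*exp(8*x/5)/2:
  f'(x)  = 12*exp(8*x/5)/5
  f''(x) = 96*exp(8*x/5)/25
Substitute x = B_t and multiply the f'' term by 1/2:
  drift     = (1/2) * (96*exp(8*x/5)/25) evaluated at B_t = 48*exp(8*B_t/5)/25
  diffusion = (12*exp(8*x/5)/5) evaluated at B_t = 12*exp(8*B_t/5)/5
Therefore d(3*exp(8*B_t/5)/2) = (48*exp(8*B_t/5)/25) dt + (12*exp(8*B_t/5)/5) dB_t.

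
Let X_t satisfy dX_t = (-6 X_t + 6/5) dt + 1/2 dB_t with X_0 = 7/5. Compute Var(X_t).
Var(X_t) = 1/48 - exp(-12*t)/48

The variance V(t) = Var(X_t) satisfies V'(t) = 2 a V(t) + c^2 with V(0) = 0 (drift coefficient is linear in X, diffusion is constant). With a = -6, c = 1/2, the solution is
  V(t) = (c^2 / (2 a)) * (exp(2 a t) - 1)
       = ((1/2)^2 / (2*(-6))) * (exp((-12) t) - 1)
       = 1/48 - exp(-12*t)/48.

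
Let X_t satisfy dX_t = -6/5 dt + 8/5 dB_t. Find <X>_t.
<X>_t = 64*t/25

For an Itô process dX_t = a(t) dt + b(t) dB_t, the quadratic variation is <X>_t = int_0^t b(s)^2 ds (the drift term does not contribute). Here b(s) = 8/5, so
  b(s)^2 = 64/25.
Integrating from 0 to t:
  <X>_t = int_0^t (64/25) ds = 64*t/25.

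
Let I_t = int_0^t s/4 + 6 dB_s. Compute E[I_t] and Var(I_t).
E[I_t] = 0; Var(I_t) = t*(t^2 + 72*t + 1728)/48

The Itô integral of a deterministic integrand f(s) has mean 0 because each increment f(s) * (B_{s+ds} - B_s) has mean 0. By the Itô isometry:
  Var( int_0^t f(s) dB_s ) = E[ (int_0^t f(s) dB_s)^2 ] = int_0^t f(s)^2 ds.
Here f(s) = s/4 + 6, so f(s)^2 = (s + 24)^2/16. Integrate:
  int_0^t ((s + 24)^2/16) ds = t*(t^2 + 72*t + 1728)/48.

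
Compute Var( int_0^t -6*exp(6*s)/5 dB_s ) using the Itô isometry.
Var = 3*exp(12*t)/25 - 3/25

The Itô integral of a deterministic integrand f(s) has mean 0 because each increment f(s) * (B_{s+ds} - B_s) has mean 0. By the Itô isometry:
  Var( int_0^t f(s) dB_s ) = E[ (int_0^t f(s) dB_s)^2 ] = int_0^t f(s)^2 ds.
Here f(s) = -6*exp(6*s)/5, so f(s)^2 = 36*exp(12*s)/25. Integrate:
  int_0^t (36*exp(12*s)/25) ds = 3*exp(12*t)/25 - 3/25.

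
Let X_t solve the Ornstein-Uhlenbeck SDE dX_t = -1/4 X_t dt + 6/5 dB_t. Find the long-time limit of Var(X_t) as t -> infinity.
lim Var(X_t) = 72/25

The OU SDE dX = -theta X dt + sigma dB admits the integrating factor exp(theta t): d(exp(theta t) X_t) = sigma exp(theta t) dB_t. Integrating from 0 to t gives X_t = x_0 * exp(-theta t) + sigma * int_0^t exp(-theta (t-s)) dB_s for any initial x_0. The Itô integral has variance (by the Itô isometry) sigma^2 * int_0^t exp(-2 theta (t - s)) ds = sigma^2 * (1 - exp(-2 theta t)) / (2 theta), independent of x_0.
With theta = 1/4, sigma = 6/5:
  Var(X_t) = (6/5)^2 * (1 - exp(-2*1/4 t)) / (2 * 1/4) = 72/25 - 72*exp(-t/2)/25.
As t -> infinity, exp(-2*1/4 t) -> 0, so the stationary variance is sigma^2 / (2 theta) = 72/25.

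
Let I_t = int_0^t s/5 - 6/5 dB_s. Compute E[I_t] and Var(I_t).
E[I_t] = 0; Var(I_t) = t*(t^2 - 18*t + 108)/75

The Itô integral of a deterministic integrand f(s) has mean 0 because each increment f(s) * (B_{s+ds} - B_s) has mean 0. By the Itô isometry:
  Var( int_0^t f(s) dB_s ) = E[ (int_0^t f(s) dB_s)^2 ] = int_0^t f(s)^2 ds.
Here f(s) = s/5 - 6/5, so f(s)^2 = (s - 6)^2/25. Integrate:
  int_0^t ((s - 6)^2/25) ds = t*(t^2 - 18*t + 108)/75.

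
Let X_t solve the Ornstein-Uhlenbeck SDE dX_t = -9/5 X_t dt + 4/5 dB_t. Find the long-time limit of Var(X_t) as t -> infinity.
lim Var(X_t) = 8/45

The OU SDE dX = -theta X dt + sigma dB admits the integrating factor exp(theta t): d(exp(theta t) X_t) = sigma exp(theta t) dB_t. Integrating from 0 to t gives X_t = x_0 * exp(-theta t) + sigma * int_0^t exp(-theta (t-s)) dB_s for any initial x_0. The Itô integral has variance (by the Itô isometry) sigma^2 * int_0^t exp(-2 theta (t - s)) ds = sigma^2 * (1 - exp(-2 theta t)) / (2 theta), independent of x_0.
With theta = 9/5, sigma = 4/5:
  Var(X_t) = (4/5)^2 * (1 - exp(-2*9/5 t)) / (2 * 9/5) = 8/45 - 8*exp(-18*t/5)/45.
As t -> infinity, exp(-2*9/5 t) -> 0, so the stationary variance is sigma^2 / (2 theta) = 8/45.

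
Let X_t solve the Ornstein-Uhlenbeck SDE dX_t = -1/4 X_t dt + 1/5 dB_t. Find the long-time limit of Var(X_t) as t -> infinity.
lim Var(X_t) = 2/25

The OU SDE dX = -theta X dt + sigma dB admits the integrating factor exp(theta t): d(exp(theta t) X_t) = sigma exp(theta t) dB_t. Integrating from 0 to t gives X_t = x_0 * exp(-theta t) + sigma * int_0^t exp(-theta (t-s)) dB_s for any initial x_0. The Itô integral has variance (by the Itô isometry) sigma^2 * int_0^t exp(-2 theta (t - s)) ds = sigma^2 * (1 - exp(-2 theta t)) / (2 theta), independent of x_0.
With theta = 1/4, sigma = 1/5:
  Var(X_t) = (1/5)^2 * (1 - exp(-2*1/4 t)) / (2 * 1/4) = 2/25 - 2*exp(-t/2)/25.
As t -> infinity, exp(-2*1/4 t) -> 0, so the stationary variance is sigma^2 / (2 theta) = 2/25.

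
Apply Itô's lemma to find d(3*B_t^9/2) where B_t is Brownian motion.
d(3*B_t^9/2) = (54*B_t^7) dt + (27*B_t^8/2) dB_t

Itô's formula for f(B_t) gives d f(B_t) = f'(B_t) dB_t + (1/2) f''(B_t) dt. Compute derivatives of f(x) = 3*x^9/2:
  f'(x)  = 27*x^8/2
  f''(x) = 108*x^7
Substitute x = B_t and multiply the f'' term by 1/2:
  drift     = (1/2) * (108*x^7) evaluated at B_t = 54*B_t^7
  diffusion = (27*x^8/2) evaluated at B_t = 27*B_t^8/2
Therefore d(3*B_t^9/2) = (54*B_t^7) dt + (27*B_t^8/2) dB_t.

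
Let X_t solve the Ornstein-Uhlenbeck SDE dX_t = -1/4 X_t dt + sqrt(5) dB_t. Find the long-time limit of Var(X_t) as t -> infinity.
lim Var(X_t) = 10

The OU SDE dX = -theta X dt + sigma dB admits the integrating factor exp(theta t): d(exp(theta t) X_t) = sigma exp(theta t) dB_t. Integrating from 0 to t gives X_t = x_0 * exp(-theta t) + sigma * int_0^t exp(-theta (t-s)) dB_s for any initial x_0. The Itô integral has variance (by the Itô isometry) sigma^2 * int_0^t exp(-2 theta (t - s)) ds = sigma^2 * (1 - exp(-2 theta t)) / (2 theta), independent of x_0.
With theta = 1/4, sigma = sqrt(5):
  Var(X_t) = (sqrt(5))^2 * (1 - exp(-2*1/4 t)) / (2 * 1/4) = 10 - 10*exp(-t/2).
As t -> infinity, exp(-2*1/4 t) -> 0, so the stationary variance is sigma^2 / (2 theta) = 10.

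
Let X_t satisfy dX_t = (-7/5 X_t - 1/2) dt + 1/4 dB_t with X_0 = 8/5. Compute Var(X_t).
Var(X_t) = 5/224 - 5*exp(-14*t/5)/224

The variance V(t) = Var(X_t) satisfies V'(t) = 2 a V(t) + c^2 with V(0) = 0 (drift coefficient is linear in X, diffusion is constant). With a = -7/5, c = 1/4, the solution is
  V(t) = (c^2 / (2 a)) * (exp(2 a t) - 1)
       = ((1/4)^2 / (2*(-7/5))) * (exp((-14/5) t) - 1)
       = 5/224 - 5*exp(-14*t/5)/224.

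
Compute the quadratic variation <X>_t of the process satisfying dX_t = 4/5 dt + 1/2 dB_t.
<X>_t = t/4

For an Itô process dX_t = a(t) dt + b(t) dB_t, the quadratic variation is <X>_t = int_0^t b(s)^2 ds (the drift term does not contribute). Here b(s) = 1/2, so
  b(s)^2 = 1/4.
Integrating from 0 to t:
  <X>_t = int_0^t (1/4) ds = t/4.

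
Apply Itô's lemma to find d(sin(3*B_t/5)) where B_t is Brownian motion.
d(sin(3*B_t/5)) = (-9*sin(3*B_t/5)/50) dt + (3*cos(3*B_t/5)/5) dB_t

Itô's formula for f(B_t) gives d f(B_t) = f'(B_t) dB_t + (1/2) f''(B_t) dt. Compute derivatives of f(x) = sin(3*x/5):
  f'(x)  = 3*cos(3*x/5)/5
  f''(x) = -9*sin(3*x/5)/25
Substitute x = B_t and multiply the f'' term by 1/2:
  drift     = (1/2) * (-9*sin(3*x/5)/25) evaluated at B_t = -9*sin(3*B_t/5)/50
  diffusion = (3*cos(3*x/5)/5) evaluated at B_t = 3*cos(3*B_t/5)/5
Therefore d(sin(3*B_t/5)) = (-9*sin(3*B_t/5)/50) dt + (3*cos(3*B_t/5)/5) dB_t.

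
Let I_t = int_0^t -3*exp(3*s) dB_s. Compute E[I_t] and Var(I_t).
E[I_t] = 0; Var(I_t) = 3*exp(6*t)/2 - 3/2

The Itô integral of a deterministic integrand f(s) has mean 0 because each increment f(s) * (B_{s+ds} - B_s) has mean 0. By the Itô isometry:
  Var( int_0^t f(s) dB_s ) = E[ (int_0^t f(s) dB_s)^2 ] = int_0^t f(s)^2 ds.
Here f(s) = -3*exp(3*s), so f(s)^2 = 9*exp(6*s). Integrate:
  int_0^t (9*exp(6*s)) ds = 3*exp(6*t)/2 - 3/2.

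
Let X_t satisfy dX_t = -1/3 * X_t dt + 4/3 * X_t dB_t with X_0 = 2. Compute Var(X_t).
Var(X_t) = (4*exp(16*t/9) - 4)*exp(-2*t/3)

For GBM dX = mu X dt + sigma X dB with X_0 = x_0, apply Itô to Y = log X: dY = (mu - sigma^2/2) dt + sigma dB, so Y_t = log(x_0) + (mu - sigma^2/2) t + sigma B_t and hence X_t = x_0 * exp((mu - sigma^2/2) t + sigma B_t).
With mu = -1/3, sigma = 4/3, x_0 = 2, this gives:
  X_t = 2 * exp((-11/9) * t + (4/3) * B_t).
Since sigma*B_t ~ Normal(0, sigma^2 t), E[exp(sigma*B_t)] = exp(sigma^2 t / 2); so E[X_t] = x_0 * exp((mu - sigma^2/2) t) * exp(sigma^2 t / 2) = x_0 * exp(mu t) = 2*exp(-t/3).
Var(X_t) = E[X_t^2] - (E[X_t])^2 = x_0^2 * exp(2 mu t) * (exp(sigma^2 t) - 1) = (4*exp(16*t/9) - 4)*exp(-2*t/3).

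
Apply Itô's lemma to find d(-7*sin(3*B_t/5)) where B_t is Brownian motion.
d(-7*sin(3*B_t/5)) = (63*sin(3*B_t/5)/50) dt + (-21*cos(3*B_t/5)/5) dB_t

Itô's formula for f(B_t) gives d f(B_t) = f'(B_t) dB_t + (1/2) f''(B_t) dt. Compute derivatives of f(x) = -7*sin(3*x/5):
  f'(x)  = -21*cos(3*x/5)/5
  f''(x) = 63*sin(3*x/5)/25
Substitute x = B_t and multiply the f'' term by 1/2:
  drift     = (1/2) * (63*sin(3*x/5)/25) evaluated at B_t = 63*sin(3*B_t/5)/50
  diffusion = (-21*cos(3*x/5)/5) evaluated at B_t = -21*cos(3*B_t/5)/5
Therefore d(-7*sin(3*B_t/5)) = (63*sin(3*B_t/5)/50) dt + (-21*cos(3*B_t/5)/5) dB_t.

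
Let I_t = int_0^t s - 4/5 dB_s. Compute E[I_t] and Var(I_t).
E[I_t] = 0; Var(I_t) = t*(25*t^2 - 60*t + 48)/75

The Itô integral of a deterministic integrand f(s) has mean 0 because each increment f(s) * (B_{s+ds} - B_s) has mean 0. By the Itô isometry:
  Var( int_0^t f(s) dB_s ) = E[ (int_0^t f(s) dB_s)^2 ] = int_0^t f(s)^2 ds.
Here f(s) = s - 4/5, so f(s)^2 = (5*s - 4)^2/25. Integrate:
  int_0^t ((5*s - 4)^2/25) ds = t*(25*t^2 - 60*t + 48)/75.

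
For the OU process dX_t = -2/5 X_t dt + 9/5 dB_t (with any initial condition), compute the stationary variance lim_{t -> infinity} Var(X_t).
lim Var(X_t) = 81/20

The OU SDE dX = -theta X dt + sigma dB admits the integrating factor exp(theta t): d(exp(theta t) X_t) = sigma exp(theta t) dB_t. Integrating from 0 to t gives X_t = x_0 * exp(-theta t) + sigma * int_0^t exp(-theta (t-s)) dB_s for any initial x_0. The Itô integral has variance (by the Itô isometry) sigma^2 * int_0^t exp(-2 theta (t - s)) ds = sigma^2 * (1 - exp(-2 theta t)) / (2 theta), independent of x_0.
With theta = 2/5, sigma = 9/5:
  Var(X_t) = (9/5)^2 * (1 - exp(-2*2/5 t)) / (2 * 2/5) = 81/20 - 81*exp(-4*t/5)/20.
As t -> infinity, exp(-2*2/5 t) -> 0, so the stationary variance is sigma^2 / (2 theta) = 81/20.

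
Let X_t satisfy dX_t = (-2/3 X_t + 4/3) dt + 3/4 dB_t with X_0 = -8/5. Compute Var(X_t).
Var(X_t) = 27/64 - 27*exp(-4*t/3)/64

The variance V(t) = Var(X_t) satisfies V'(t) = 2 a V(t) + c^2 with V(0) = 0 (drift coefficient is linear in X, diffusion is constant). With a = -2/3, c = 3/4, the solution is
  V(t) = (c^2 / (2 a)) * (exp(2 a t) - 1)
       = ((3/4)^2 / (2*(-2/3))) * (exp((-4/3) t) - 1)
       = 27/64 - 27*exp(-4*t/3)/64.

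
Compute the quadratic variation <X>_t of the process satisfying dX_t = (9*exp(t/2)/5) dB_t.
<X>_t = 81*exp(t)/25 - 81/25

For an Itô process dX_t = a(t) dt + b(t) dB_t, the quadratic variation is <X>_t = int_0^t b(s)^2 ds (the drift term does not contribute). Here b(s) = 9*exp(s/2)/5, so
  b(s)^2 = 81*exp(s)/25.
Integrating from 0 to t:
  <X>_t = int_0^t (81*exp(s)/25) ds = 81*exp(t)/25 - 81/25.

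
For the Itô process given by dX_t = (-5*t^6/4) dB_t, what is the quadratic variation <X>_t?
<X>_t = 25*t^13/208

For an Itô process dX_t = a(t) dt + b(t) dB_t, the quadratic variation is <X>_t = int_0^t b(s)^2 ds (the drift term does not contribute). Here b(s) = -5*s^6/4, so
  b(s)^2 = 25*s^12/16.
Integrating from 0 to t:
  <X>_t = int_0^t (25*s^12/16) ds = 25*t^13/208.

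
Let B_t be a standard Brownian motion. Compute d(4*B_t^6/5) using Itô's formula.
d(4*B_t^6/5) = (12*B_t^4) dt + (24*B_t^5/5) dB_t

Itô's formula for f(B_t) gives d f(B_t) = f'(B_t) dB_t + (1/2) f''(B_t) dt. Compute derivatives of f(x) = 4*x^6/5:
  f'(x)  = 24*x^5/5
  f''(x) = 24*x^4
Substitute x = B_t and multiply the f'' term by 1/2:
  drift     = (1/2) * (24*x^4) evaluated at B_t = 12*B_t^4
  diffusion = (24*x^5/5) evaluated at B_t = 24*B_t^5/5
Therefore d(4*B_t^6/5) = (12*B_t^4) dt + (24*B_t^5/5) dB_t.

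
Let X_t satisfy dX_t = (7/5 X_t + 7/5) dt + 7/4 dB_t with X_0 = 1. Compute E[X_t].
E[X_t] = 2*exp(7*t/5) - 1

Taking expectations and using E[dB_t] = 0, the mean m(t) = E[X_t] satisfies the ODE m'(t) = a m(t) + b with m(0) = x_0. With a = 7/5, b = 7/5, x_0 = 1, the solution is
  m(t) = x_0 * exp(a t) + (b/a) * (exp(a t) - 1)
       = 1 * exp((7/5) t) + ((7/5)/(7/5)) * (exp((7/5) t) - 1)
       = 2*exp(7*t/5) - 1.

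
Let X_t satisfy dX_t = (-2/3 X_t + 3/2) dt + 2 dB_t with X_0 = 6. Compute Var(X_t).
Var(X_t) = 3 - 3*exp(-4*t/3)

The variance V(t) = Var(X_t) satisfies V'(t) = 2 a V(t) + c^2 with V(0) = 0 (drift coefficient is linear in X, diffusion is constant). With a = -2/3, c = 2, the solution is
  V(t) = (c^2 / (2 a)) * (exp(2 a t) - 1)
       = (2^2 / (2*(-2/3))) * (exp((-4/3) t) - 1)
       = 3 - 3*exp(-4*t/3).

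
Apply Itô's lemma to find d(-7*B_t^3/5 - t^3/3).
d(-7*B_t^3/5 - t^3/3) = (-21*B_t/5 - t^2) dt + (-21*B_t^2/5) dB_t

Itô's formula for f(t, x): d f(t, B_t) = (f_t + (1/2) f_xx) dt + f_x dB_t. Compute partials of f(t, x) = -t^3/3 - 7*x^3/5:
  f_t(t,x)  = -t^2
  f_x(t,x)  = -21*x^2/5
  f_xx(t,x) = -42*x/5
Assemble drift = f_t + (1/2) f_xx = -t^2 - 21*x/5 and diffusion = f_x = -21*x^2/5. Substituting x = B_t:
  d(-7*B_t^3/5 - t^3/3) = (-21*B_t/5 - t^2) dt + (-21*B_t^2/5) dB_t.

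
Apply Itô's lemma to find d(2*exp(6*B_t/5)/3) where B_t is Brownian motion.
d(2*exp(6*B_t/5)/3) = (12*exp(6*B_t/5)/25) dt + (4*exp(6*B_t/5)/5) dB_t

Itô's formula for f(B_t) gives d f(B_t) = f'(B_t) dB_t + (1/2) f''(B_t) dt. Compute derivatives of f(x) = 2*exp(6*x/5)/3:
  f'(x)  = 4*exp(6*x/5)/5
  f''(x) = 24*exp(6*x/5)/25
Substitute x = B_t and multiply the f'' term by 1/2:
  drift     = (1/2) * (24*exp(6*x/5)/25) evaluated at B_t = 12*exp(6*B_t/5)/25
  diffusion = (4*exp(6*x/5)/5) evaluated at B_t = 4*exp(6*B_t/5)/5
Therefore d(2*exp(6*B_t/5)/3) = (12*exp(6*B_t/5)/25) dt + (4*exp(6*B_t/5)/5) dB_t.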